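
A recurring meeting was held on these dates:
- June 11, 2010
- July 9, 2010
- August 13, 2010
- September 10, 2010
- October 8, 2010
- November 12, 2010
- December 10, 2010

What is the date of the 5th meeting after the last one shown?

All dates are Fridays, 28, 35, 28, 28, 35, 28 days apart.
Specifically, the 2nd Friday of each month.
2nd Friday of January 2011: January 14, 2011.
2nd Friday of February 2011: February 11, 2011.
March 2011 — 2nd Friday is March 11, 2011.
2nd Friday of April 2011: April 8, 2011.
2nd Friday of May 2011: May 13, 2011.

May 13, 2011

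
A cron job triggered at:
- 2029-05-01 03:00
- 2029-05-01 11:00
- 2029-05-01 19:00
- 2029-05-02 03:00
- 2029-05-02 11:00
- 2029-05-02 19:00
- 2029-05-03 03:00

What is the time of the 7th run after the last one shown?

Gaps: 8, 8, 8, 8, 8, 8 hours — each event is 8 hours after the previous one.
2029-05-03 03:00 + 8 h = 2029-05-03 11:00.
2029-05-03 11:00 + 8 h = 2029-05-03 19:00.
2029-05-03 19:00 + 8 h = 2029-05-04 03:00.
2029-05-04 03:00 + 8 h = 2029-05-04 11:00.
2029-05-04 11:00 + 8 h = 2029-05-04 19:00.
2029-05-04 19:00 + 8 h = 2029-05-05 03:00.
2029-05-05 03:00 + 8 h = 2029-05-05 11:00.

2029-05-05 11:00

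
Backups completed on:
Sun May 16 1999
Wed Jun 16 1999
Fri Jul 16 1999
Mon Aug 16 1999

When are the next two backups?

Thu Sep 16 1999, Sat Oct 16 1999

Gaps: 31, 30, 31 days — not constant. Every event is on the 16th of the month.
Pattern: the 16th of each month.
Next: September 1999 → Thu Sep 16 1999.
Next: October 1999 → Sat Oct 16 1999.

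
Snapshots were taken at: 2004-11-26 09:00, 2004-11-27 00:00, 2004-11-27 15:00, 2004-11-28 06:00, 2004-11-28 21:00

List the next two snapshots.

2004-11-29 12:00, 2004-11-30 03:00

The interval is a steady 15 hours (15, 15, 15, 15).
2004-11-28 21:00 + 15 h = 2004-11-29 12:00.
2004-11-29 12:00 + 15 h = 2004-11-30 03:00.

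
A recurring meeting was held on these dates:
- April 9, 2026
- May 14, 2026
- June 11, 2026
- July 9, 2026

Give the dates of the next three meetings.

Gaps: 35, 28, 28 days — a mix of 28 and 35. Every date is a Thursday.
Each is the 2nd Thursday of its month.
August 2026 — 2nd Thursday is August 13, 2026.
September 2026 — 2nd Thursday is September 10, 2026.
2nd Thursday of October 2026: October 8, 2026.

August 13, 2026; September 10, 2026; October 8, 2026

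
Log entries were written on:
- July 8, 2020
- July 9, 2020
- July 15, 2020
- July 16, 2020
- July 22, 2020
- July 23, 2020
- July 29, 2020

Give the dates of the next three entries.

July 30, 2020; August 5, 2020; August 6, 2020

Every event lands on a Wednesday or Thursday (gaps cycle 1, 6, 1, 6, 1, 6).
So the schedule is: every Wednesday and Thursday.
Next Thursday: July 30, 2020.
The following Wednesday is August 5, 2020.
The following Thursday is August 6, 2020.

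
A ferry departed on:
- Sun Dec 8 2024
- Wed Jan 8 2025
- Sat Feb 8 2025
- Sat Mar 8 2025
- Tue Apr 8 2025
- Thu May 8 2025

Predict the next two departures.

Gaps: 31, 31, 28, 31, 30 days — not constant. Every event is on the 8th of the month.
Pattern: the 8th of each month.
June 2025: Sun Jun 8 2025.
Next: July 2025 → Tue Jul 8 2025.

Sun Jun 8 2025, Tue Jul 8 2025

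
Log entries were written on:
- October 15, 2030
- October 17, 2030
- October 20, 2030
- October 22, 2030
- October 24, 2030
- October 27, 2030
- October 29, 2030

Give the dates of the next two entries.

October 31, 2030; November 3, 2030

Gaps: 2, 3, 2, 2, 3, 2 days — not constant, but cyclic with period 3.
The events fall on every Tuesday, Thursday and Sunday.
The following Thursday is October 31, 2030.
Next Sunday: November 3, 2030.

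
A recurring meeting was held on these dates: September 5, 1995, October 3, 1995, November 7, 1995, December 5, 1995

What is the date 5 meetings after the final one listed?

May 7, 1996

All dates are Tuesdays, 28, 35, 28 days apart.
Specifically, the 1st Tuesday of each month.
1st Tuesday of January 1996: January 2, 1996.
February 1996 — 1st Tuesday is February 6, 1996.
March 1996 — 1st Tuesday is March 5, 1996.
1st Tuesday of April 1996: April 2, 1996.
May 1996 — 1st Tuesday is May 7, 1996.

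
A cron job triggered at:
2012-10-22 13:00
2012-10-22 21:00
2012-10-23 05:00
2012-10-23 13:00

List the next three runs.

Spacing: 8, 8, 8 h — constant 8 h.
2012-10-23 13:00 + 8 h = 2012-10-23 21:00.
2012-10-23 21:00 + 8 h = 2012-10-24 05:00.
2012-10-24 05:00 + 8 h = 2012-10-24 13:00.

2012-10-23 21:00, 2012-10-24 05:00, 2012-10-24 13:00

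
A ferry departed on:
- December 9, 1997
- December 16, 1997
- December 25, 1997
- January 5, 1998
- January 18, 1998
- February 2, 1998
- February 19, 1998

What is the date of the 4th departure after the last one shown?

May 18, 1998

Gaps: 7, 9, 11, 13, 15, 17 days — each gap is 2 larger than the previous one.
Next gap: 19 days. February 19, 1998 + 19 days = March 10, 1998.
Next gap: 21 days. March 10, 1998 + 21 days = March 31, 1998.
Next gap: 23 days. March 31, 1998 + 23 days = April 23, 1998.
Next gap: 25 days. April 23, 1998 + 25 days = May 18, 1998.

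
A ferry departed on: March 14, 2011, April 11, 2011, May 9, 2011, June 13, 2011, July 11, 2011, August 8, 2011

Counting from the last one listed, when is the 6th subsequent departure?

February 13, 2012

These are Mondays at 28- or 35-day spacing (28, 28, 35, 28, 28).
The pattern: 2nd Monday of the month.
September 2011 — 2nd Monday is September 12, 2011.
2nd Monday of October 2011: October 10, 2011.
2nd Monday of November 2011: November 14, 2011.
December 2011 — 2nd Monday is December 12, 2011.
January 2012 — 2nd Monday is January 9, 2012.
February 2012 — 2nd Monday is February 13, 2012.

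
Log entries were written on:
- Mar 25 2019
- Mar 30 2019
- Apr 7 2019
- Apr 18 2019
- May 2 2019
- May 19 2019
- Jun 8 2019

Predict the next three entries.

Gaps: 5, 8, 11, 14, 17, 20 days — each gap is 3 larger than the previous one.
Next gap: 23 days. Jun 8 2019 + 23 days = Jul 1 2019.
Next gap: 26 days. Jul 1 2019 + 26 days = Jul 27 2019.
Next gap: 29 days. Jul 27 2019 + 29 days = Aug 25 2019.

Jul 1 2019, Jul 27 2019, Aug 25 2019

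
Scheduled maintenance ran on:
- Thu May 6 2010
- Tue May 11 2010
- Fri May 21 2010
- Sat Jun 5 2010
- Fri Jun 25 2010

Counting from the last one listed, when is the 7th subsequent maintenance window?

Fri Apr 1 2011

Intervals are 5, 10, 15, 20 days — an arithmetic progression with common difference 5.
Next gap: 25 days. Fri Jun 25 2010 + 25 days = Tue Jul 20 2010.
Next gap: 30 days. Tue Jul 20 2010 + 30 days = Thu Aug 19 2010.
Next gap: 35 days. Thu Aug 19 2010 + 35 days = Thu Sep 23 2010.
Next gap: 40 days. Thu Sep 23 2010 + 40 days = Tue Nov 2 2010.
Next gap: 45 days. Tue Nov 2 2010 + 45 days = Fri Dec 17 2010.
Next gap: 50 days. Fri Dec 17 2010 + 50 days = Sat Feb 5 2011.
Next gap: 55 days. Sat Feb 5 2011 + 55 days = Fri Apr 1 2011.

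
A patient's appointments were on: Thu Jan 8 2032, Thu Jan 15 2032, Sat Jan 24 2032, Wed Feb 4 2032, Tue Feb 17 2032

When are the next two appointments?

Wed Mar 3 2032, Sat Mar 20 2032

Intervals are 7, 9, 11, 13 days — an arithmetic progression with common difference 2.
Next gap: 15 days. Tue Feb 17 2032 + 15 days = Wed Mar 3 2032.
Next gap: 17 days. Wed Mar 3 2032 + 17 days = Sat Mar 20 2032.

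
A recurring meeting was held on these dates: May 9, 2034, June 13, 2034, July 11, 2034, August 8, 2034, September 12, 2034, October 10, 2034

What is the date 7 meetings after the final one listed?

Gaps: 35, 28, 28, 35, 28 days — a mix of 28 and 35. Every date is a Tuesday.
Each is the 2nd Tuesday of its month.
2nd Tuesday of November 2034: November 14, 2034.
December 2034 — 2nd Tuesday is December 12, 2034.
January 2035 — 2nd Tuesday is January 9, 2035.
2nd Tuesday of February 2035: February 13, 2035.
March 2035 — 2nd Tuesday is March 13, 2035.
2nd Tuesday of April 2035: April 10, 2035.
May 2035 — 2nd Tuesday is May 8, 2035.

May 8, 2035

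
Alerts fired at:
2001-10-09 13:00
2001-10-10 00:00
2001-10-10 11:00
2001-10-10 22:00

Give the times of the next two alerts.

Spacing: 11, 11, 11 h — constant 11 h.
2001-10-10 22:00 + 11 h = 2001-10-11 09:00.
2001-10-11 09:00 + 11 h = 2001-10-11 20:00.

2001-10-11 09:00, 2001-10-11 20:00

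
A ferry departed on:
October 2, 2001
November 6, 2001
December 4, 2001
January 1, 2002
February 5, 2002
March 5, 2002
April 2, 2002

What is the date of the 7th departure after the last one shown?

Gaps: 35, 28, 28, 35, 28, 28 days — a mix of 28 and 35. Every date is a Tuesday.
Each is the 1st Tuesday of its month.
1st Tuesday of May 2002: May 7, 2002.
1st Tuesday of June 2002: June 4, 2002.
July 2002 — 1st Tuesday is July 2, 2002.
August 2002 — 1st Tuesday is August 6, 2002.
September 2002 — 1st Tuesday is September 3, 2002.
1st Tuesday of October 2002: October 1, 2002.
1st Tuesday of November 2002: November 5, 2002.

November 5, 2002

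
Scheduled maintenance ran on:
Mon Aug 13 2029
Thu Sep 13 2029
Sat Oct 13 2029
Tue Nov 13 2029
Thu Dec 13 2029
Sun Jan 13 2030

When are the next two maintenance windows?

Gaps: 31, 30, 31, 30, 31 days — not constant. Every event is on the 13th of the month.
Pattern: the 13th of each month.
Next: February 2030 → Wed Feb 13 2030.
Next: March 2030 → Wed Mar 13 2030.

Wed Feb 13 2030, Wed Mar 13 2030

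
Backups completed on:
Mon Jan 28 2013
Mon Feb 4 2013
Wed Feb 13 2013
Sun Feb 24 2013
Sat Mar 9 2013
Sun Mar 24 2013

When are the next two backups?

Wed Apr 10 2013, Mon Apr 29 2013

Intervals are 7, 9, 11, 13, 15 days — an arithmetic progression with common difference 2.
Next gap: 17 days. Sun Mar 24 2013 + 17 days = Wed Apr 10 2013.
Next gap: 19 days. Wed Apr 10 2013 + 19 days = Mon Apr 29 2013.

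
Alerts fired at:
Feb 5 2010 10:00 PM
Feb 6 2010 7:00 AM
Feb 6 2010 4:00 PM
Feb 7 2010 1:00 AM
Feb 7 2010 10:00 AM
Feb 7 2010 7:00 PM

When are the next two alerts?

Gaps: 9, 9, 9, 9, 9 hours — each event is 9 hours after the previous one.
Feb 7 2010 7:00 PM + 9 h = Feb 8 2010 4:00 AM.
Feb 8 2010 4:00 AM + 9 h = Feb 8 2010 1:00 PM.

Feb 8 2010 4:00 AM, Feb 8 2010 1:00 PM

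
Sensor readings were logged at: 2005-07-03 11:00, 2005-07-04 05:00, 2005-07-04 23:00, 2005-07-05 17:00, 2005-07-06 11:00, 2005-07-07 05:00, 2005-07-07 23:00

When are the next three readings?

2005-07-08 17:00, 2005-07-09 11:00, 2005-07-10 05:00

The interval is a steady 18 hours (18, 18, 18, 18, 18, 18).
2005-07-07 23:00 + 18 h = 2005-07-08 17:00.
2005-07-08 17:00 + 18 h = 2005-07-09 11:00.
2005-07-09 11:00 + 18 h = 2005-07-10 05:00.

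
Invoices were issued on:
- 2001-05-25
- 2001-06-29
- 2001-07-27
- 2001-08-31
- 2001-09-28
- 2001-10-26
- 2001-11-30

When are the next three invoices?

These are Fridays with 35, 28, 35, 28, 28, 35-day gaps.
Each is the final Friday of its month — 2001-06-29 is past the 28th, so '4th Friday' doesn't fit.
December 2001 ends with Friday 2001-12-28.
Last Friday of January 2002: 2002-01-25.
February 2002 ends with Friday 2002-02-22.

2001-12-28, 2002-01-25, 2002-02-22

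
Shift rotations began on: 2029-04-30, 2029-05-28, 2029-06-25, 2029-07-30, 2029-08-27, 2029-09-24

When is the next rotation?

Every date is a Monday; gaps 28, 28, 35, 28, 28 days.
Each is the last Monday of its month (at least one falls on the 29th or later, ruling out '4th Monday').
October 2029 ends with Monday 2029-10-29.

2029-10-29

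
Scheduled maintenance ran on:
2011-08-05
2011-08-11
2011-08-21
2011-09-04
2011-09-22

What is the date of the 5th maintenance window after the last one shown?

2012-02-19

Gaps: 6, 10, 14, 18 days — each gap is 4 larger than the previous one.
Next gap: 22 days. 2011-09-22 + 22 days = 2011-10-14.
Next gap: 26 days. 2011-10-14 + 26 days = 2011-11-09.
Next gap: 30 days. 2011-11-09 + 30 days = 2011-12-09.
Next gap: 34 days. 2011-12-09 + 34 days = 2012-01-12.
Next gap: 38 days. 2012-01-12 + 38 days = 2012-02-19.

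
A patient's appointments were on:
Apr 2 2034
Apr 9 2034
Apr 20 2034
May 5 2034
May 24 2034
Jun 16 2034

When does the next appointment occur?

Intervals are 7, 11, 15, 19, 23 days — an arithmetic progression with common difference 4.
Next gap: 27 days. Jun 16 2034 + 27 days = Jul 13 2034.

Jul 13 2034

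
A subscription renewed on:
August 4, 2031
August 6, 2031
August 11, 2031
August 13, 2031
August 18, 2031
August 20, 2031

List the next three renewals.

August 25, 2031; August 27, 2031; September 1, 2031

Gaps: 2, 5, 2, 5, 2 days — not constant, but cyclic with period 2.
The events fall on every Monday and Wednesday.
Next Monday: August 25, 2031.
The following Wednesday is August 27, 2031.
The following Monday is September 1, 2031.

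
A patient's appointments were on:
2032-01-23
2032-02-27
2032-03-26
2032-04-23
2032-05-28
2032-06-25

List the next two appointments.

These are Fridays at 28- or 35-day spacing (35, 28, 28, 35, 28).
The pattern: 4th Friday of the month.
July 2032 — 4th Friday is 2032-07-23.
August 2032 — 4th Friday is 2032-08-27.

2032-07-23, 2032-08-27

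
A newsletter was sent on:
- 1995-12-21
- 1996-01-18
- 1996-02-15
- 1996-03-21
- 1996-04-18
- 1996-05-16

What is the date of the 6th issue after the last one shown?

Gaps: 28, 28, 35, 28, 28 days — a mix of 28 and 35. Every date is a Thursday.
Each is the 3rd Thursday of its month.
June 1996 — 3rd Thursday is 1996-06-20.
July 1996 — 3rd Thursday is 1996-07-18.
3rd Thursday of August 1996: 1996-08-15.
3rd Thursday of September 1996: 1996-09-19.
3rd Thursday of October 1996: 1996-10-17.
3rd Thursday of November 1996: 1996-11-21.

1996-11-21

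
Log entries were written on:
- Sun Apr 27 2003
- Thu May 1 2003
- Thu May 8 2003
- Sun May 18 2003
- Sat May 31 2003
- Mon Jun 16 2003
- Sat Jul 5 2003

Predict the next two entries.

Sun Jul 27 2003, Thu Aug 21 2003

Intervals are 4, 7, 10, 13, 16, 19 days — an arithmetic progression with common difference 3.
Next gap: 22 days. Sat Jul 5 2003 + 22 days = Sun Jul 27 2003.
Next gap: 25 days. Sun Jul 27 2003 + 25 days = Thu Aug 21 2003.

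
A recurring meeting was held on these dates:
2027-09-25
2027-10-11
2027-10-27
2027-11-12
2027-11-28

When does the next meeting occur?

2027-12-14

The spacing is 16, 16, 16, 16 days — always 16 days.
2027-11-28 + 16 days = 2027-12-14.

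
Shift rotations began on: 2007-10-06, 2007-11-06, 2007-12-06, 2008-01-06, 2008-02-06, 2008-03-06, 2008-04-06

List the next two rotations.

Each date is the 6th; the gaps (31, 30, 31, 31, 29, 31) track the month lengths.
The rule is the 6th of each month.
May 2008: 2008-05-06.
June 2008: 2008-06-06.

2008-05-06, 2008-06-06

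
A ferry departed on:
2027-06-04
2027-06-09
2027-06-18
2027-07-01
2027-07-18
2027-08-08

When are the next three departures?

The spacing grows by 4 each time: 5, 9, 13, 17, 21 days.
Next gap: 25 days. 2027-08-08 + 25 days = 2027-09-02.
Next gap: 29 days. 2027-09-02 + 29 days = 2027-10-01.
Next gap: 33 days. 2027-10-01 + 33 days = 2027-11-03.

2027-09-02, 2027-10-01, 2027-11-03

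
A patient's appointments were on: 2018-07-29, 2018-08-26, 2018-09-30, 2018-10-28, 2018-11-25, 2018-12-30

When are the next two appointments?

2019-01-27, 2019-02-24

Every date is a Sunday; gaps 28, 35, 28, 28, 35 days.
Each is the last Sunday of its month (at least one falls on the 29th or later, ruling out '4th Sunday').
Last Sunday of January 2019: 2019-01-27.
February 2019 ends with Sunday 2019-02-24.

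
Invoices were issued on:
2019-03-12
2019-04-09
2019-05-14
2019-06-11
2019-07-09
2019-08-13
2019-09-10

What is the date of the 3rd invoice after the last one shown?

2019-12-10

All dates are Tuesdays, 28, 35, 28, 28, 35, 28 days apart.
Specifically, the 2nd Tuesday of each month.
2nd Tuesday of October 2019: 2019-10-08.
November 2019 — 2nd Tuesday is 2019-11-12.
2nd Tuesday of December 2019: 2019-12-10.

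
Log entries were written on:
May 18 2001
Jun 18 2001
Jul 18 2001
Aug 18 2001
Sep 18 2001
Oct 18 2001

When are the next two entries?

Nov 18 2001, Dec 18 2001

Gaps: 31, 30, 31, 31, 30 days — not constant. Every event is on the 18th of the month.
Pattern: the 18th of each month.
November 2001: Nov 18 2001.
December 2001: Dec 18 2001.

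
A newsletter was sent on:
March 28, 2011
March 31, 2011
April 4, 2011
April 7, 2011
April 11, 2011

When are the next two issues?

Every event lands on a Monday or Thursday (gaps cycle 3, 4, 3, 4).
So the schedule is: every Monday and Thursday.
Next Thursday: April 14, 2011.
The following Monday is April 18, 2011.

April 14, 2011; April 18, 2011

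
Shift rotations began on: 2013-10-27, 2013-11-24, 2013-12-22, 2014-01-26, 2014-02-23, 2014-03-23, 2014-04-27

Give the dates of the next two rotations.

2014-05-25, 2014-06-22

These are Sundays at 28- or 35-day spacing (28, 28, 35, 28, 28, 35).
The pattern: 4th Sunday of the month.
4th Sunday of May 2014: 2014-05-25.
June 2014 — 4th Sunday is 2014-06-22.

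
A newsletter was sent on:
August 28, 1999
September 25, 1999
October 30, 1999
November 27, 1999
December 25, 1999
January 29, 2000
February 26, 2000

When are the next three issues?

Every date is a Saturday; gaps 28, 35, 28, 28, 35, 28 days.
Each is the last Saturday of its month (at least one falls on the 29th or later, ruling out '4th Saturday').
March 2000 ends with Saturday March 25, 2000.
April 2000 ends with Saturday April 29, 2000.
May 2000 ends with Saturday May 27, 2000.

March 25, 2000; April 29, 2000; May 27, 2000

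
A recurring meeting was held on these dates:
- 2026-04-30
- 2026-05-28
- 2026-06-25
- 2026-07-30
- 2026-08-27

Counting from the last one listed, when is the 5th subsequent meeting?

Every date is a Thursday; gaps 28, 28, 35, 28 days.
Each is the last Thursday of its month (at least one falls on the 29th or later, ruling out '4th Thursday').
September 2026 ends with Thursday 2026-09-24.
Last Thursday of October 2026: 2026-10-29.
November 2026 ends with Thursday 2026-11-26.
Last Thursday of December 2026: 2026-12-31.
Last Thursday of January 2027: 2027-01-28.

2027-01-28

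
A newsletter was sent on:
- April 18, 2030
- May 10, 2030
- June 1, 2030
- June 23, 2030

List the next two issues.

July 15, 2030; August 6, 2030

Every event comes 22 days after the last (22, 22, 22).
June 23, 2030 + 22 days = July 15, 2030.
July 15, 2030 + 22 days = August 6, 2030.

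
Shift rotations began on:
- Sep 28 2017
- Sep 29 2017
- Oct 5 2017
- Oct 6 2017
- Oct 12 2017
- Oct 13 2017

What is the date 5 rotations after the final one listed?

Nov 2 2017

The gap pattern 1, 6, 1, 6, 1 repeats every 2 events.
These are the Thursdays and Fridays of each week.
Next Thursday: Oct 19 2017.
Next Friday: Oct 20 2017.
Next Thursday: Oct 26 2017.
The following Friday is Oct 27 2017.
Next Thursday: Nov 2 2017.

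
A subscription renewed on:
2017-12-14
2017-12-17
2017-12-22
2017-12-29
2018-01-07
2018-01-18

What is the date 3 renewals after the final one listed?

2018-03-04

Gaps: 3, 5, 7, 9, 11 days — each gap is 2 larger than the previous one.
Next gap: 13 days. 2018-01-18 + 13 days = 2018-01-31.
Next gap: 15 days. 2018-01-31 + 15 days = 2018-02-15.
Next gap: 17 days. 2018-02-15 + 17 days = 2018-03-04.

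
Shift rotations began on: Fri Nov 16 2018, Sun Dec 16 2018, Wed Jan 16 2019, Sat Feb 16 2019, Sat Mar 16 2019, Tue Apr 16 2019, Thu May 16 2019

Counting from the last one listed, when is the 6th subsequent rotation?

Gaps: 30, 31, 31, 28, 31, 30 days — not constant. Every event is on the 16th of the month.
Pattern: the 16th of each month.
June 2019: Sun Jun 16 2019.
Next: July 2019 → Tue Jul 16 2019.
August 2019: Fri Aug 16 2019.
September 2019: Mon Sep 16 2019.
Next: October 2019 → Wed Oct 16 2019.
Next: November 2019 → Sat Nov 16 2019.

Sat Nov 16 2019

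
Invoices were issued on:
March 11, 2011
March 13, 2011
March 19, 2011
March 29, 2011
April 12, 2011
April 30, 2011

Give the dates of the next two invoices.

May 22, 2011; June 17, 2011

Intervals are 2, 6, 10, 14, 18 days — an arithmetic progression with common difference 4.
Next gap: 22 days. April 30, 2011 + 22 days = May 22, 2011.
Next gap: 26 days. May 22, 2011 + 26 days = June 17, 2011.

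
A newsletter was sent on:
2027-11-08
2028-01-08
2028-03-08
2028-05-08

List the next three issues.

2028-07-08, 2028-09-08, 2028-11-08

The day-of-month is always 8 (61, 60, 61 days between events).
So this recurs on the 8th of every 2 months.
Next: July 2028 → 2028-07-08.
Next: September 2028 → 2028-09-08.
November 2028: 2028-11-08.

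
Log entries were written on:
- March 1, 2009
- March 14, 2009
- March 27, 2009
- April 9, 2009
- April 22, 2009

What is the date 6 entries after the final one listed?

Every event comes 13 days after the last (13, 13, 13, 13).
April 22, 2009 + 13 days = May 5, 2009.
May 5, 2009 + 13 days = May 18, 2009.
May 18, 2009 + 13 days = May 31, 2009.
May 31, 2009 + 13 days = June 13, 2009.
June 13, 2009 + 13 days = June 26, 2009.
June 26, 2009 + 13 days = July 9, 2009.

July 9, 2009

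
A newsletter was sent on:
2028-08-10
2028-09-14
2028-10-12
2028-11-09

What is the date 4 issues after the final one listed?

2029-03-08

Gaps: 35, 28, 28 days — a mix of 28 and 35. Every date is a Thursday.
Each is the 2nd Thursday of its month.
2nd Thursday of December 2028: 2028-12-14.
2nd Thursday of January 2029: 2029-01-11.
2nd Thursday of February 2029: 2029-02-08.
March 2029 — 2nd Thursday is 2029-03-08.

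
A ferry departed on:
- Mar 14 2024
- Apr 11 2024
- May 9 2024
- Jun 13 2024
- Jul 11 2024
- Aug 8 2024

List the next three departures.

Sep 12 2024, Oct 10 2024, Nov 14 2024

These are Thursdays at 28- or 35-day spacing (28, 28, 35, 28, 28).
The pattern: 2nd Thursday of the month.
2nd Thursday of September 2024: Sep 12 2024.
2nd Thursday of October 2024: Oct 10 2024.
2nd Thursday of November 2024: Nov 14 2024.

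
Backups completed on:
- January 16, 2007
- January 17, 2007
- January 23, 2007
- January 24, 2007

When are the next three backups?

Gaps: 1, 6, 1 days — not constant, but cyclic with period 2.
The events fall on every Tuesday and Wednesday.
The following Tuesday is January 30, 2007.
The following Wednesday is January 31, 2007.
Next Tuesday: February 6, 2007.

January 30, 2007; January 31, 2007; February 6, 2007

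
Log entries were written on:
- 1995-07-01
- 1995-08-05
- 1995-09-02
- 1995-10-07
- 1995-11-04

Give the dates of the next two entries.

These are Saturdays at 28- or 35-day spacing (35, 28, 35, 28).
The pattern: 1st Saturday of the month.
December 1995 — 1st Saturday is 1995-12-02.
1st Saturday of January 1996: 1996-01-06.

1995-12-02, 1996-01-06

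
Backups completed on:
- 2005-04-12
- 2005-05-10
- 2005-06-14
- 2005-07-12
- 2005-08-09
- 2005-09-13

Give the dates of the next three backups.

2005-10-11, 2005-11-08, 2005-12-13

All dates are Tuesdays, 28, 35, 28, 28, 35 days apart.
Specifically, the 2nd Tuesday of each month.
October 2005 — 2nd Tuesday is 2005-10-11.
November 2005 — 2nd Tuesday is 2005-11-08.
December 2005 — 2nd Tuesday is 2005-12-13.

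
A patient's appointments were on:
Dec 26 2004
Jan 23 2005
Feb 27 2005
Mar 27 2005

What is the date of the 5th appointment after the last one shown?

These are Sundays at 28- or 35-day spacing (28, 35, 28).
The pattern: 4th Sunday of the month.
April 2005 — 4th Sunday is Apr 24 2005.
May 2005 — 4th Sunday is May 22 2005.
4th Sunday of June 2005: Jun 26 2005.
July 2005 — 4th Sunday is Jul 24 2005.
4th Sunday of August 2005: Aug 28 2005.

Aug 28 2005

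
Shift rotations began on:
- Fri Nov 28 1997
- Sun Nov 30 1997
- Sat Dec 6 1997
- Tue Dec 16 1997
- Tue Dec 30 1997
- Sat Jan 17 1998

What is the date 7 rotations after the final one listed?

Sat Sep 12 1998

Intervals are 2, 6, 10, 14, 18 days — an arithmetic progression with common difference 4.
Next gap: 22 days. Sat Jan 17 1998 + 22 days = Sun Feb 8 1998.
Next gap: 26 days. Sun Feb 8 1998 + 26 days = Fri Mar 6 1998.
Next gap: 30 days. Fri Mar 6 1998 + 30 days = Sun Apr 5 1998.
Next gap: 34 days. Sun Apr 5 1998 + 34 days = Sat May 9 1998.
Next gap: 38 days. Sat May 9 1998 + 38 days = Tue Jun 16 1998.
Next gap: 42 days. Tue Jun 16 1998 + 42 days = Tue Jul 28 1998.
Next gap: 46 days. Tue Jul 28 1998 + 46 days = Sat Sep 12 1998.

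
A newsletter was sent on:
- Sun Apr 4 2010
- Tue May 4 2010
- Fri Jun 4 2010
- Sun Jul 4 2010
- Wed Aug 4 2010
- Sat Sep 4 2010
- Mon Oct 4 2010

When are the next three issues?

Each date is the 4th; the gaps (30, 31, 30, 31, 31, 30) track the month lengths.
The rule is the 4th of each month.
Next: November 2010 → Thu Nov 4 2010.
Next: December 2010 → Sat Dec 4 2010.
Next: January 2011 → Tue Jan 4 2011.

Thu Nov 4 2010, Sat Dec 4 2010, Tue Jan 4 2011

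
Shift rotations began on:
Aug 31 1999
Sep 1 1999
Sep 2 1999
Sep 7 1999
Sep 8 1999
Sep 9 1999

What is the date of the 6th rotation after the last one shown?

Sep 23 1999

Gaps: 1, 1, 5, 1, 1 days — not constant, but cyclic with period 3.
The events fall on every Tuesday, Wednesday and Thursday.
Next Tuesday: Sep 14 1999.
Next Wednesday: Sep 15 1999.
The following Thursday is Sep 16 1999.
Next Tuesday: Sep 21 1999.
Next Wednesday: Sep 22 1999.
The following Thursday is Sep 23 1999.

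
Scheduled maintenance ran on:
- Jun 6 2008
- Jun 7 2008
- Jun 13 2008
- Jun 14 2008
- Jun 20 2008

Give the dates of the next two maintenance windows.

Jun 21 2008, Jun 27 2008

The gap pattern 1, 6, 1, 6 repeats every 2 events.
These are the Fridays and Saturdays of each week.
Next Saturday: Jun 21 2008.
The following Friday is Jun 27 2008.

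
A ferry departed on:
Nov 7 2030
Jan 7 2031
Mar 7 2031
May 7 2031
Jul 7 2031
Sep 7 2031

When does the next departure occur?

Nov 7 2031

Gaps: 61, 59, 61, 61, 62 days — not constant. Every event is on the 7th of the month.
Pattern: the 7th of every 2 months.
November 2031: Nov 7 2031.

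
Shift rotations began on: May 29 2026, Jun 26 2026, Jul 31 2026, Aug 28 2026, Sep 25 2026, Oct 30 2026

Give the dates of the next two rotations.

Nov 27 2026, Dec 25 2026

These are Fridays with 28, 35, 28, 28, 35-day gaps.
Each is the final Friday of its month — May 29 2026 is past the 28th, so '4th Friday' doesn't fit.
November 2026 ends with Friday Nov 27 2026.
Last Friday of December 2026: Dec 25 2026.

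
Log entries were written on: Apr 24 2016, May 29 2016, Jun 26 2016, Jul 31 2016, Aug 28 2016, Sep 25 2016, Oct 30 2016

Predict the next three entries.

These are Sundays with 35, 28, 35, 28, 28, 35-day gaps.
Each is the final Sunday of its month — May 29 2016 is past the 28th, so '4th Sunday' doesn't fit.
Last Sunday of November 2016: Nov 27 2016.
Last Sunday of December 2016: Dec 25 2016.
Last Sunday of January 2017: Jan 29 2017.

Nov 27 2016, Dec 25 2016, Jan 29 2017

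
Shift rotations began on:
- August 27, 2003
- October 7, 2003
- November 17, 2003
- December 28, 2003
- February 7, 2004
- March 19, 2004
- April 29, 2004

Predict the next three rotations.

The spacing is 41, 41, 41, 41, 41, 41 days — always 41 days.
April 29, 2004 + 41 days = June 9, 2004.
June 9, 2004 + 41 days = July 20, 2004.
July 20, 2004 + 41 days = August 30, 2004.

June 9, 2004; July 20, 2004; August 30, 2004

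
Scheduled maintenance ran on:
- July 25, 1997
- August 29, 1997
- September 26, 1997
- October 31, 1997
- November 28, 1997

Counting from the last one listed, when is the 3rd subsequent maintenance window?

February 27, 1998

All Fridays; the gaps (35, 28, 35, 28) vary with month length.
This is the last Friday of each month.
December 1997 ends with Friday December 26, 1997.
January 1998 ends with Friday January 30, 1998.
Last Friday of February 1998: February 27, 1998.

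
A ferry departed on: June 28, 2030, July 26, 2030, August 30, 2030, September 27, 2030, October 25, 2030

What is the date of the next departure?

November 29, 2030

All Fridays; the gaps (28, 35, 28, 28) vary with month length.
This is the last Friday of each month.
November 2030 ends with Friday November 29, 2030.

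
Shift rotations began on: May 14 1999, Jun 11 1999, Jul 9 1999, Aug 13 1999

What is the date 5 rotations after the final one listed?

All dates are Fridays, 28, 28, 35 days apart.
Specifically, the 2nd Friday of each month.
September 1999 — 2nd Friday is Sep 10 1999.
2nd Friday of October 1999: Oct 8 1999.
2nd Friday of November 1999: Nov 12 1999.
December 1999 — 2nd Friday is Dec 10 1999.
2nd Friday of January 2000: Jan 14 2000.

Jan 14 2000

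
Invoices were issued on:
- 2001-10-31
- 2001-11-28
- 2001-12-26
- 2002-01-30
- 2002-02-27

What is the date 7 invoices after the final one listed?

2002-09-25

These are Wednesdays with 28, 28, 35, 28-day gaps.
Each is the final Wednesday of its month — 2001-10-31 is past the 28th, so '4th Wednesday' doesn't fit.
Last Wednesday of March 2002: 2002-03-27.
Last Wednesday of April 2002: 2002-04-24.
May 2002 ends with Wednesday 2002-05-29.
June 2002 ends with Wednesday 2002-06-26.
Last Wednesday of July 2002: 2002-07-31.
August 2002 ends with Wednesday 2002-08-28.
Last Wednesday of September 2002: 2002-09-25.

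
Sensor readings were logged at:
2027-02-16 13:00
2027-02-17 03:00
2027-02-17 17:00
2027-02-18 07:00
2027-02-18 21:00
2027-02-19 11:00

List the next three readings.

The interval is a steady 14 hours (14, 14, 14, 14, 14).
2027-02-19 11:00 + 14 h = 2027-02-20 01:00.
2027-02-20 01:00 + 14 h = 2027-02-20 15:00.
2027-02-20 15:00 + 14 h = 2027-02-21 05:00.

2027-02-20 01:00, 2027-02-20 15:00, 2027-02-21 05:00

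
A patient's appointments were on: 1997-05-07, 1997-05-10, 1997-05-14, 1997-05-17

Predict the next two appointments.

1997-05-21, 1997-05-24

The gap pattern 3, 4, 3 repeats every 2 events.
These are the Wednesdays and Saturdays of each week.
Next Wednesday: 1997-05-21.
Next Saturday: 1997-05-24.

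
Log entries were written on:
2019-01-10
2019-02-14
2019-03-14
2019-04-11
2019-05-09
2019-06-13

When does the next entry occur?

These are Thursdays at 28- or 35-day spacing (35, 28, 28, 28, 35).
The pattern: 2nd Thursday of the month.
July 2019 — 2nd Thursday is 2019-07-11.

2019-07-11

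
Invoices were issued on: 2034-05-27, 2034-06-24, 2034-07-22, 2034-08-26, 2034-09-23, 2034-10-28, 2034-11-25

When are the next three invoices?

Gaps: 28, 28, 35, 28, 35, 28 days — a mix of 28 and 35. Every date is a Saturday.
Each is the 4th Saturday of its month.
4th Saturday of December 2034: 2034-12-23.
4th Saturday of January 2035: 2035-01-27.
4th Saturday of February 2035: 2035-02-24.

2034-12-23, 2035-01-27, 2035-02-24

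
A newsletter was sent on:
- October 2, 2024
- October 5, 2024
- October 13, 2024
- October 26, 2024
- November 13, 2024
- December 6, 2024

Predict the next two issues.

January 3, 2025; February 5, 2025

Intervals are 3, 8, 13, 18, 23 days — an arithmetic progression with common difference 5.
Next gap: 28 days. December 6, 2024 + 28 days = January 3, 2025.
Next gap: 33 days. January 3, 2025 + 33 days = February 5, 2025.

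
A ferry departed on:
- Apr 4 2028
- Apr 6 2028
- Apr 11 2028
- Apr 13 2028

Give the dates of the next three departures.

Apr 18 2028, Apr 20 2028, Apr 25 2028

The gap pattern 2, 5, 2 repeats every 2 events.
These are the Tuesdays and Thursdays of each week.
Next Tuesday: Apr 18 2028.
The following Thursday is Apr 20 2028.
The following Tuesday is Apr 25 2028.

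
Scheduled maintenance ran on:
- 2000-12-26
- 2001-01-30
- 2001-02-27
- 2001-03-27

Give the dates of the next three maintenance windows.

2001-04-24, 2001-05-29, 2001-06-26

These are Tuesdays with 35, 28, 28-day gaps.
Each is the final Tuesday of its month — 2001-01-30 is past the 28th, so '4th Tuesday' doesn't fit.
Last Tuesday of April 2001: 2001-04-24.
May 2001 ends with Tuesday 2001-05-29.
Last Tuesday of June 2001: 2001-06-26.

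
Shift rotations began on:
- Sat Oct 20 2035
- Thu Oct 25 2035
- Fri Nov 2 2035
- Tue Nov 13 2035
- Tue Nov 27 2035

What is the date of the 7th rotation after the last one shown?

Tue May 27 2036

Intervals are 5, 8, 11, 14 days — an arithmetic progression with common difference 3.
Next gap: 17 days. Tue Nov 27 2035 + 17 days = Fri Dec 14 2035.
Next gap: 20 days. Fri Dec 14 2035 + 20 days = Thu Jan 3 2036.
Next gap: 23 days. Thu Jan 3 2036 + 23 days = Sat Jan 26 2036.
Next gap: 26 days. Sat Jan 26 2036 + 26 days = Thu Feb 21 2036.
Next gap: 29 days. Thu Feb 21 2036 + 29 days = Fri Mar 21 2036.
Next gap: 32 days. Fri Mar 21 2036 + 32 days = Tue Apr 22 2036.
Next gap: 35 days. Tue Apr 22 2036 + 35 days = Tue May 27 2036.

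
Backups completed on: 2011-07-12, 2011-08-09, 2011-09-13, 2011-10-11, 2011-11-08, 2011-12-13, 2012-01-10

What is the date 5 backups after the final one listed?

All dates are Tuesdays, 28, 35, 28, 28, 35, 28 days apart.
Specifically, the 2nd Tuesday of each month.
February 2012 — 2nd Tuesday is 2012-02-14.
2nd Tuesday of March 2012: 2012-03-13.
April 2012 — 2nd Tuesday is 2012-04-10.
May 2012 — 2nd Tuesday is 2012-05-08.
June 2012 — 2nd Tuesday is 2012-06-12.

2012-06-12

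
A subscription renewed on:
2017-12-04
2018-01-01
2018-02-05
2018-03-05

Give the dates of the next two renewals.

Gaps: 28, 35, 28 days — a mix of 28 and 35. Every date is a Monday.
Each is the 1st Monday of its month.
1st Monday of April 2018: 2018-04-02.
May 2018 — 1st Monday is 2018-05-07.

2018-04-02, 2018-05-07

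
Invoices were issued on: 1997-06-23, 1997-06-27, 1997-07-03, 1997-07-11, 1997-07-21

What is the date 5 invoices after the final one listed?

Intervals are 4, 6, 8, 10 days — an arithmetic progression with common difference 2.
Next gap: 12 days. 1997-07-21 + 12 days = 1997-08-02.
Next gap: 14 days. 1997-08-02 + 14 days = 1997-08-16.
Next gap: 16 days. 1997-08-16 + 16 days = 1997-09-01.
Next gap: 18 days. 1997-09-01 + 18 days = 1997-09-19.
Next gap: 20 days. 1997-09-19 + 20 days = 1997-10-09.

1997-10-09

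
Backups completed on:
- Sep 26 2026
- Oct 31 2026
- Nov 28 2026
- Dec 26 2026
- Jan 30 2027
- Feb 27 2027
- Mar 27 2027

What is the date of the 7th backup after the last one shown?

Oct 30 2027

All Saturdays; the gaps (35, 28, 28, 35, 28, 28) vary with month length.
This is the last Saturday of each month.
April 2027 ends with Saturday Apr 24 2027.
Last Saturday of May 2027: May 29 2027.
Last Saturday of June 2027: Jun 26 2027.
July 2027 ends with Saturday Jul 31 2027.
August 2027 ends with Saturday Aug 28 2027.
Last Saturday of September 2027: Sep 25 2027.
Last Saturday of October 2027: Oct 30 2027.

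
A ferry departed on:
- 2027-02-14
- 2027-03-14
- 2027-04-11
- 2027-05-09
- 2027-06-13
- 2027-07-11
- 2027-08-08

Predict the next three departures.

2027-09-12, 2027-10-10, 2027-11-14

Gaps: 28, 28, 28, 35, 28, 28 days — a mix of 28 and 35. Every date is a Sunday.
Each is the 2nd Sunday of its month.
September 2027 — 2nd Sunday is 2027-09-12.
October 2027 — 2nd Sunday is 2027-10-10.
2nd Sunday of November 2027: 2027-11-14.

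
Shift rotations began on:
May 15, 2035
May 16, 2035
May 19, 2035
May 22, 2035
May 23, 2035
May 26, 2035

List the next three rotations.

May 29, 2035; May 30, 2035; June 2, 2035

Every event lands on a Tuesday or Wednesday or Saturday (gaps cycle 1, 3, 3, 1, 3).
So the schedule is: every Tuesday, Wednesday and Saturday.
The following Tuesday is May 29, 2035.
The following Wednesday is May 30, 2035.
Next Saturday: June 2, 2035.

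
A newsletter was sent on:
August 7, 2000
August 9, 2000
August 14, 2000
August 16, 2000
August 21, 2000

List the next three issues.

Every event lands on a Monday or Wednesday (gaps cycle 2, 5, 2, 5).
So the schedule is: every Monday and Wednesday.
Next Wednesday: August 23, 2000.
The following Monday is August 28, 2000.
The following Wednesday is August 30, 2000.

August 23, 2000; August 28, 2000; August 30, 2000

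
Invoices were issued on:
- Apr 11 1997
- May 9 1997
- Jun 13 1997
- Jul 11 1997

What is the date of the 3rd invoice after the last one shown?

Oct 10 1997

All dates are Fridays, 28, 35, 28 days apart.
Specifically, the 2nd Friday of each month.
2nd Friday of August 1997: Aug 8 1997.
September 1997 — 2nd Friday is Sep 12 1997.
October 1997 — 2nd Friday is Oct 10 1997.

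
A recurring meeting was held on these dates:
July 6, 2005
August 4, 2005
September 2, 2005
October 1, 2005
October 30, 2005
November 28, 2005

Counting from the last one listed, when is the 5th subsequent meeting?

Every event comes 29 days after the last (29, 29, 29, 29, 29).
November 28, 2005 + 29 days = December 27, 2005.
December 27, 2005 + 29 days = January 25, 2006.
January 25, 2006 + 29 days = February 23, 2006.
February 23, 2006 + 29 days = March 24, 2006.
March 24, 2006 + 29 days = April 22, 2006.

April 22, 2006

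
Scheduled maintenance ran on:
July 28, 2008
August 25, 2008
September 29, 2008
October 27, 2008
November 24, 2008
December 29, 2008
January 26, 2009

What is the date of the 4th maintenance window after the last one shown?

May 25, 2009

These are Mondays with 28, 35, 28, 28, 35, 28-day gaps.
Each is the final Monday of its month — September 29, 2008 is past the 28th, so '4th Monday' doesn't fit.
Last Monday of February 2009: February 23, 2009.
March 2009 ends with Monday March 30, 2009.
Last Monday of April 2009: April 27, 2009.
Last Monday of May 2009: May 25, 2009.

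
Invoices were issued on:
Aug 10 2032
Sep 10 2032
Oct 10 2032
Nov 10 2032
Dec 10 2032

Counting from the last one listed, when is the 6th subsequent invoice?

Jun 10 2033

The day-of-month is always 10 (31, 30, 31, 30 days between events).
So this recurs on the 10th of each month.
Next: January 2033 → Jan 10 2033.
Next: February 2033 → Feb 10 2033.
Next: March 2033 → Mar 10 2033.
April 2033: Apr 10 2033.
May 2033: May 10 2033.
June 2033: Jun 10 2033.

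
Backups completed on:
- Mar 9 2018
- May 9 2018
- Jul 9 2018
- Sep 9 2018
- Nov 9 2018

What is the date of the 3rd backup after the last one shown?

May 9 2019

The day-of-month is always 9 (61, 61, 62, 61 days between events).
So this recurs on the 9th of every 2 months.
Next: January 2019 → Jan 9 2019.
Next: March 2019 → Mar 9 2019.
May 2019: May 9 2019.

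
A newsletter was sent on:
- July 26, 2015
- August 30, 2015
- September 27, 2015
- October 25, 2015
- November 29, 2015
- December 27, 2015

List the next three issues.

January 31, 2016; February 28, 2016; March 27, 2016

Every date is a Sunday; gaps 35, 28, 28, 35, 28 days.
Each is the last Sunday of its month (at least one falls on the 29th or later, ruling out '4th Sunday').
January 2016 ends with Sunday January 31, 2016.
Last Sunday of February 2016: February 28, 2016.
March 2016 ends with Sunday March 27, 2016.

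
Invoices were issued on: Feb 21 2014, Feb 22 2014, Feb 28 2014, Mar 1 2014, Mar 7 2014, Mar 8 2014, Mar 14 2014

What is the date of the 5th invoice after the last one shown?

The gap pattern 1, 6, 1, 6, 1, 6 repeats every 2 events.
These are the Fridays and Saturdays of each week.
The following Saturday is Mar 15 2014.
Next Friday: Mar 21 2014.
The following Saturday is Mar 22 2014.
Next Friday: Mar 28 2014.
The following Saturday is Mar 29 2014.

Mar 29 2014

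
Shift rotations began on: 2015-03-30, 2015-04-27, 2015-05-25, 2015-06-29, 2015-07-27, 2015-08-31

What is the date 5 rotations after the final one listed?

Every date is a Monday; gaps 28, 28, 35, 28, 35 days.
Each is the last Monday of its month (at least one falls on the 29th or later, ruling out '4th Monday').
September 2015 ends with Monday 2015-09-28.
Last Monday of October 2015: 2015-10-26.
Last Monday of November 2015: 2015-11-30.
Last Monday of December 2015: 2015-12-28.
Last Monday of January 2016: 2016-01-25.

2016-01-25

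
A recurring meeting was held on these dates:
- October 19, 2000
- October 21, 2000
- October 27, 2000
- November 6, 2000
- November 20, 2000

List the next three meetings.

December 8, 2000; December 30, 2000; January 25, 2001

Intervals are 2, 6, 10, 14 days — an arithmetic progression with common difference 4.
Next gap: 18 days. November 20, 2000 + 18 days = December 8, 2000.
Next gap: 22 days. December 8, 2000 + 22 days = December 30, 2000.
Next gap: 26 days. December 30, 2000 + 26 days = January 25, 2001.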